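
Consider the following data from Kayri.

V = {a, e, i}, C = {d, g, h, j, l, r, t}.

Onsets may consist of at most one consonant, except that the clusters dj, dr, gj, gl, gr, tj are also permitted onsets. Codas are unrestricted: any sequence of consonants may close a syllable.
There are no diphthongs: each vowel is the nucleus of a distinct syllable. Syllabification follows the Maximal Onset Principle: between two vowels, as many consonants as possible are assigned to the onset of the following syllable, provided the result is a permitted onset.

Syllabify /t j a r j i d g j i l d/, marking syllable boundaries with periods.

tjar.jid.gjild

Vowels present: a, i, i; each is a nucleus, giving 3 syllables.
V1 /a/ – V2 /i/: /rj/ — longest licit onset from the right is /j/, leaving /r/ as coda.
V2 /i/ – V3 /i/: cluster /dgj/ — the longest permitted-onset suffix is /gj/; onset = /gj/, preceding coda = /d/.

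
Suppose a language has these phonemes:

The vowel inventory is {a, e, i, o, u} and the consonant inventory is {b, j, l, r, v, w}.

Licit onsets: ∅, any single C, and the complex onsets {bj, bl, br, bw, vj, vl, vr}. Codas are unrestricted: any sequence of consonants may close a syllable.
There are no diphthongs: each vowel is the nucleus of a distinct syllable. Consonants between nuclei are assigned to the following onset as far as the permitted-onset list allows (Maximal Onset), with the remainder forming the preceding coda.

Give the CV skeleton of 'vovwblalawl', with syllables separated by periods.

CVCC.CCV.CVCC

Vowels present: o, a, a; each is a nucleus, giving 3 syllables.
σ1/σ2 boundary: /vwbl/ — longest licit onset from the right is /bl/, leaving /vw/ as coda.
σ2/σ3 boundary: /l/ is a single consonant, so it becomes the next onset.
So the parse is vovw.bla.lawl.
Mapping each syllable to C/V: /vovw/ → CVCC, /bla/ → CCV, /lawl/ → CVCC.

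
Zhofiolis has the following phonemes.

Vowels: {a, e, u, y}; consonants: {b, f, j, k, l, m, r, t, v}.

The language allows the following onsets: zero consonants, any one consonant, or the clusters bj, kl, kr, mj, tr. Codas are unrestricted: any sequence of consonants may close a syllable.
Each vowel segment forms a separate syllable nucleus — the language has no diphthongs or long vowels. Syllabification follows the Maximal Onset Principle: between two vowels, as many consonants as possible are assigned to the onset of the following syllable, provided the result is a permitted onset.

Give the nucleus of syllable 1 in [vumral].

Vowels present: u, a; each is a nucleus, giving 2 syllables.
The first nucleus (vowel 1 from the left) is /u/.

u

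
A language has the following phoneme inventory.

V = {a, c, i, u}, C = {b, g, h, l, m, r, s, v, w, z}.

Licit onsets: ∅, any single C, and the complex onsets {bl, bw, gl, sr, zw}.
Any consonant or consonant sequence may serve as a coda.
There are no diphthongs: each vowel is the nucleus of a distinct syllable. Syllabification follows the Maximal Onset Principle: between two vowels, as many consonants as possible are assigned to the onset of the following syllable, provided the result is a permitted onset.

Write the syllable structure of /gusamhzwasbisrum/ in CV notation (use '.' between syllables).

CV.CVCC.CCVC.CV.CCVC

The vowels are u, a, a, i, u — 5 nuclei, so 5 syllables.
σ1/σ2 boundary: /s/ is a single consonant, so it becomes the next onset.
σ2/σ3 boundary: /mhzw/ — longest licit onset from the right is /zw/, leaving /mh/ as coda.
σ3/σ4 boundary: /sb/ splits as /s/ + /b/ (/b/ is the longest suffix that is a licit onset).
σ4/σ5 boundary: /sr/ — entire cluster is a permitted onset → onset /sr/, coda ∅.
So the parse is gu.samh.zwas.bi.srum.
Mapping each syllable to C/V: /gu/ → CV, /samh/ → CVCC, /zwas/ → CCVC, /bi/ → CV, /srum/ → CCVC.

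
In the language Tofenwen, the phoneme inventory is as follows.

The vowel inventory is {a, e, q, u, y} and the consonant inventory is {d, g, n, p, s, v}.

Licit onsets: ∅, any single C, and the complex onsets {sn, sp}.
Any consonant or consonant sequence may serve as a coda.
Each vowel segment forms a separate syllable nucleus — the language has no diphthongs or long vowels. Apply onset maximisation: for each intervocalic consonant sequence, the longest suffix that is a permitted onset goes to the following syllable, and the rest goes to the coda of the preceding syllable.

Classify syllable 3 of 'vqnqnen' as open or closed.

Vowels present: q, q, e; each is a nucleus, giving 3 syllables.
σ1/σ2 boundary: /n/ → onset of the next syllable (single consonants are always licit onsets).
σ2/σ3 boundary: just /n/ — single C goes to the following onset.
Syllabification: vq.nq.nen.
Syllable 3 is /nen/ with coda /n/, so it is closed.

closed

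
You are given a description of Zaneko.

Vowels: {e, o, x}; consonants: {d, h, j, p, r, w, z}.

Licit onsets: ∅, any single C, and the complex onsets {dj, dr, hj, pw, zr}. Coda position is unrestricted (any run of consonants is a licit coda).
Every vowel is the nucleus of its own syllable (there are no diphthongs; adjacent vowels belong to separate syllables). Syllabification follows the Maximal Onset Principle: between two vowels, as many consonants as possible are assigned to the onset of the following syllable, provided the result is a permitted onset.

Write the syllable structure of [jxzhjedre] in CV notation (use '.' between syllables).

Nuclei (vowels): x, e, e → 3 syllables.
Between /x/ (V1) and /e/ (V2): /zhj/ splits as /z/ + /hj/ (/hj/ is the longest suffix that is a licit onset).
Between /e/ (V2) and /e/ (V3): cluster /dr/ — /dr/ is itself a permitted onset, so the whole cluster goes right; preceding coda = ∅.
So the parse is jxz.hje.dre.
Mapping each syllable to C/V: /jxz/ → CVC, /hje/ → CCV, /dre/ → CCV.

CVC.CCV.CCV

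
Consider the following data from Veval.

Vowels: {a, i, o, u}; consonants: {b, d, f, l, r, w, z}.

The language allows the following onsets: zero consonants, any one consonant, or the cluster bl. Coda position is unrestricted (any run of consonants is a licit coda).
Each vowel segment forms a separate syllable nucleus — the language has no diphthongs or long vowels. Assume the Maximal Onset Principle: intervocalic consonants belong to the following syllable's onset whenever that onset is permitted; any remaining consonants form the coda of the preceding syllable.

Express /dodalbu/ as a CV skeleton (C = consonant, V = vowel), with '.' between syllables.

The vowels are o, a, u — 3 nuclei, so 3 syllables.
Between /o/ (V1) and /a/ (V2): /d/ → onset of the next syllable (single consonants are always licit onsets).
Between /a/ (V2) and /u/ (V3): cluster /lb/ — the longest permitted-onset suffix is /b/; onset = /b/, preceding coda = /l/.
So the parse is do.dal.bu.
Mapping each syllable to C/V: /do/ → CV, /dal/ → CVC, /bu/ → CV.

CV.CVC.CV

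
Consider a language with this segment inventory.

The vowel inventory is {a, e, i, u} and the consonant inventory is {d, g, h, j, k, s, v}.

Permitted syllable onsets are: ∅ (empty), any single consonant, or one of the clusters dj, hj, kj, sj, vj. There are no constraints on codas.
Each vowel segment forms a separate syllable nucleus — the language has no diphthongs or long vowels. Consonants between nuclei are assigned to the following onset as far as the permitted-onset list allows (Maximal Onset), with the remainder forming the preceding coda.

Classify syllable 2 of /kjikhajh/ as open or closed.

Vowels present: i, a; each is a nucleus, giving 2 syllables.
V1 /i/ – V2 /a/: /kh/ — longest licit onset from the right is /h/, leaving /k/ as coda.
Syllabification: kjik.hajh.
Syllable 2 is /hajh/ with coda /jh/, so it is closed.

closed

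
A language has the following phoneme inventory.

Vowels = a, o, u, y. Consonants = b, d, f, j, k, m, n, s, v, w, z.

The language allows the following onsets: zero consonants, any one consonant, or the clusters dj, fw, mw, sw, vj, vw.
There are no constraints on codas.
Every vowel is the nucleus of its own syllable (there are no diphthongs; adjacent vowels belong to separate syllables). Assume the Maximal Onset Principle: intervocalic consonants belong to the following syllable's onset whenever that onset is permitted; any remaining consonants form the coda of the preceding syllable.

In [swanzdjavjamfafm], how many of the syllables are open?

1

The vowels are a, a, a, a — 4 nuclei, so 4 syllables.
σ1/σ2 boundary: /nzdj/ splits as /nz/ + /dj/ (/dj/ is the longest suffix that is a licit onset).
σ2/σ3 boundary: cluster /vj/ — /vj/ is itself a permitted onset, so the whole cluster goes right; preceding coda = ∅.
σ3/σ4 boundary: /mf/ splits as /m/ + /f/ (/f/ is the longest suffix that is a licit onset).
So the parse is swanz.dja.vjam.fafm.
Classifying each syllable: /swanz/ (closed), /dja/ (open), /vjam/ (closed), /fafm/ (closed).
Open syllables: 1.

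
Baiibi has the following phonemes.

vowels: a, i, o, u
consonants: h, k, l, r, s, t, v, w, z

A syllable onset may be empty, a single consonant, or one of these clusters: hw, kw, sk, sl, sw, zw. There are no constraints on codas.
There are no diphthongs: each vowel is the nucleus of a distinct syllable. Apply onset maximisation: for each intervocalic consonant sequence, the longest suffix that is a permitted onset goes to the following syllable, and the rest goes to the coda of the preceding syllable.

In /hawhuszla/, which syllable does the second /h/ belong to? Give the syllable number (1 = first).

2

The vowels are a, u, a — 3 nuclei, so 3 syllables.
V1 /a/ – V2 /u/: /wh/; trying suffixes from longest down, /h/ is the first permitted one, so coda /w/ | onset /h/.
V2 /u/ – V3 /a/: /szl/; trying suffixes from longest down, /l/ is the first permitted one, so coda /sz/ | onset /l/.
So the parse is haw.husz.la.
The second /h/ is in the onset of syllable 2 (/husz/).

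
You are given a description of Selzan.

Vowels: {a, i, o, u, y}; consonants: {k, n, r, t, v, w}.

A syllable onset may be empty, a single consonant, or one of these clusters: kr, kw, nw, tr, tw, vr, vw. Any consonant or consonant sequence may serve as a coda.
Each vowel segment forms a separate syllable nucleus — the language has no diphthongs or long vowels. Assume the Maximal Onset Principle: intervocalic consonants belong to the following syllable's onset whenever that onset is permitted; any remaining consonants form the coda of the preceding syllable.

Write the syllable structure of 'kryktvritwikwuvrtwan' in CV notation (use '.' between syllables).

CCVCC.CCV.CCV.CCVCC.CCVC

Nuclei (vowels): y, i, i, u, a → 5 syllables.
V1 /y/ – V2 /i/: /ktvr/; trying suffixes from longest down, /vr/ is the first permitted one, so coda /kt/ | onset /vr/.
V2 /i/ – V3 /i/: /tw/ is a licit onset in full, so it all attaches to the next syllable.
V3 /i/ – V4 /u/: /kw/ — entire cluster is a permitted onset → onset /kw/, coda ∅.
V4 /u/ – V5 /a/: /vrtw/; trying suffixes from longest down, /tw/ is the first permitted one, so coda /vr/ | onset /tw/.
Result: krykt.vri.twi.kwuvr.twan.
Mapping each syllable to C/V: /krykt/ → CCVCC, /vri/ → CCV, /twi/ → CCV, /kwuvr/ → CCVCC, /twan/ → CCVC.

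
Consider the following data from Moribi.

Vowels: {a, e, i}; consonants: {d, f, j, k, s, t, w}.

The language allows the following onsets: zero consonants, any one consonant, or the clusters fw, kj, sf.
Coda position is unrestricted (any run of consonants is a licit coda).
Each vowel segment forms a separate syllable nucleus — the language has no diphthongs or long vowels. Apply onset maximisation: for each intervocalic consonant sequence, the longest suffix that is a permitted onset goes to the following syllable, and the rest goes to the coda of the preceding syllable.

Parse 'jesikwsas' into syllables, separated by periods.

The vowels are e, i, a — 3 nuclei, so 3 syllables.
V1 /e/ – V2 /i/: /s/ is a single consonant, so it becomes the next onset.
V2 /i/ – V3 /a/: cluster /kws/ — the longest permitted-onset suffix is /s/; onset = /s/, preceding coda = /kw/.

je.sikw.sas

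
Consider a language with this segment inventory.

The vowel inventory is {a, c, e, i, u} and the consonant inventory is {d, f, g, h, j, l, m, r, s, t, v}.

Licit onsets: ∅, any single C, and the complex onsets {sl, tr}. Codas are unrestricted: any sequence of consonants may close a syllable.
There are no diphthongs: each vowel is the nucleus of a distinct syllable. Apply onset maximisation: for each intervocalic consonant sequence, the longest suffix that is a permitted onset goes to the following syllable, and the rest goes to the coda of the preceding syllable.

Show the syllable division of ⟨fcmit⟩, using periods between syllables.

fc.mit

Nuclei (vowels): c, i → 2 syllables.
σ1/σ2 boundary: just /m/ — single C goes to the following onset.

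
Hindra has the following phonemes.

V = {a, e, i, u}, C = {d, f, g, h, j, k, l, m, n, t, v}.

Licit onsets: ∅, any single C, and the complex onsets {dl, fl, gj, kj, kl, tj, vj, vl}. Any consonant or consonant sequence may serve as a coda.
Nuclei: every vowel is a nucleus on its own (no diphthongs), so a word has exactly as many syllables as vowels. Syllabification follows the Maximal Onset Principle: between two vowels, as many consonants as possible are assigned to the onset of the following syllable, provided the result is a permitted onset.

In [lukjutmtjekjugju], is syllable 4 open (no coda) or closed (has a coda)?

open

The vowels are u, u, e, u, u — 5 nuclei, so 5 syllables.
Between /u/ (V1) and /u/ (V2): /kj/ — entire cluster is a permitted onset → onset /kj/, coda ∅.
Between /u/ (V2) and /e/ (V3): /tmtj/ — longest licit onset from the right is /tj/, leaving /tm/ as coda.
Between /e/ (V3) and /u/ (V4): cluster /kj/ — /kj/ is itself a permitted onset, so the whole cluster goes right; preceding coda = ∅.
Between /u/ (V4) and /u/ (V5): /gj/ is a licit onset in full, so it all attaches to the next syllable.
Syllabification: lu.kjutm.tje.kju.gju.
Syllable 4 is /kju/; it ends in its nucleus with no coda, so it is open.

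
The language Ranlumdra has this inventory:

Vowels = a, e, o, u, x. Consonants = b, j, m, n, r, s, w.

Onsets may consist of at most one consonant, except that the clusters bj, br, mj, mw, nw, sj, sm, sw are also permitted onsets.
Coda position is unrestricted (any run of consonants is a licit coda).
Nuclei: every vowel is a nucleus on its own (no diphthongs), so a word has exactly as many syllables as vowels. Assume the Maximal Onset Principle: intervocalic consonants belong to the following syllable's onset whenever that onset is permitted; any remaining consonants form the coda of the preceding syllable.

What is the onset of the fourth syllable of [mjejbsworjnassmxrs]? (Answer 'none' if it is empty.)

Nuclei (vowels): e, o, a, x → 4 syllables.
Between /e/ (V1) and /o/ (V2): cluster /jbsw/ — the longest permitted-onset suffix is /sw/; onset = /sw/, preceding coda = /jb/.
Between /o/ (V2) and /a/ (V3): /rjn/ splits as /rj/ + /n/ (/n/ is the longest suffix that is a licit onset).
Between /a/ (V3) and /x/ (V4): /ssm/ splits as /s/ + /sm/ (/sm/ is the longest suffix that is a licit onset).
Result: mjejb.sworj.nas.smxrs.
Syllable 4 is /smxrs/: onset /sm/, nucleus /x/, coda /rs/.

sm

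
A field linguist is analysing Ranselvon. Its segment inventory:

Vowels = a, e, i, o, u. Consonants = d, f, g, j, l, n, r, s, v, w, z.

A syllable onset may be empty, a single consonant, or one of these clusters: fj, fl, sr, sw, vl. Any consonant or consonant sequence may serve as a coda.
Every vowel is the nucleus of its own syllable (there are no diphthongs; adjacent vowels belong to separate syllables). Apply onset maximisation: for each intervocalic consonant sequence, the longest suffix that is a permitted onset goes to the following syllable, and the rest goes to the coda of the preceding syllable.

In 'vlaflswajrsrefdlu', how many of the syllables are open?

1

Nuclei (vowels): a, a, e, u → 4 syllables.
V1 /a/ – V2 /a/: /flsw/ splits as /fl/ + /sw/ (/sw/ is the longest suffix that is a licit onset).
V2 /a/ – V3 /e/: cluster /jrsr/ — the longest permitted-onset suffix is /sr/; onset = /sr/, preceding coda = /jr/.
V3 /e/ – V4 /u/: /fdl/ splits as /fd/ + /l/ (/l/ is the longest suffix that is a licit onset).
So the parse is vlafl.swajr.srefd.lu.
Classifying each syllable: /vlafl/ (closed), /swajr/ (closed), /srefd/ (closed), /lu/ (open).
Open syllables: 1.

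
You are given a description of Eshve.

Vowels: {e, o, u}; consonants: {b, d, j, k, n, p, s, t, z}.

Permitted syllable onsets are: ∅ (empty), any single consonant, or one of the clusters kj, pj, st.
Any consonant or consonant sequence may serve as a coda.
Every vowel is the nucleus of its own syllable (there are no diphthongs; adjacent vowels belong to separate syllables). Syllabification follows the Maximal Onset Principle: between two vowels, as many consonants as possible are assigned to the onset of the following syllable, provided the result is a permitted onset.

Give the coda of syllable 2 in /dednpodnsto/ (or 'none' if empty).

dn

Vowels present: e, o, o; each is a nucleus, giving 3 syllables.
/e…o/ gap (V1→V2): /dnp/ — longest licit onset from the right is /p/, leaving /dn/ as coda.
/o…o/ gap (V2→V3): cluster /dnst/ — the longest permitted-onset suffix is /st/; onset = /st/, preceding coda = /dn/.
So the parse is dedn.podn.sto.
Syllable 2 is /podn/: onset /p/, nucleus /o/, coda /dn/.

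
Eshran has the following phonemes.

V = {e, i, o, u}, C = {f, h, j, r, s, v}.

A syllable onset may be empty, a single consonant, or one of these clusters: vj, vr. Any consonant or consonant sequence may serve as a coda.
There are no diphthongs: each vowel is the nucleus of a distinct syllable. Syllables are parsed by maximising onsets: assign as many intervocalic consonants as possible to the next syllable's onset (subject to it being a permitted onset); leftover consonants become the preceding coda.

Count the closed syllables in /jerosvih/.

2

The vowels are e, o, i — 3 nuclei, so 3 syllables.
Between /e/ (V1) and /o/ (V2): /r/ → onset of the next syllable (single consonants are always licit onsets).
Between /o/ (V2) and /i/ (V3): /sv/; trying suffixes from longest down, /v/ is the first permitted one, so coda /s/ | onset /v/.
Result: je.ros.vih.
Classifying each syllable: /je/ (open), /ros/ (closed), /vih/ (closed).
Closed syllables: 2.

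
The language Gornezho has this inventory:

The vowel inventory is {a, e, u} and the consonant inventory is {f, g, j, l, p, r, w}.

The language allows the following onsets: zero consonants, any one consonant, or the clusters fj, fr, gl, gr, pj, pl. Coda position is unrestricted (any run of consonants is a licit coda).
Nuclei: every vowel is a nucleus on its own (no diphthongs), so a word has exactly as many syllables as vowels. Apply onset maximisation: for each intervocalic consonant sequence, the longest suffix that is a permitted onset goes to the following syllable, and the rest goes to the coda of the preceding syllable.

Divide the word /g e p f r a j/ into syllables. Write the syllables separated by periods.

Vowels present: e, a; each is a nucleus, giving 2 syllables.
/e…a/ gap (V1→V2): cluster /pfr/ — the longest permitted-onset suffix is /fr/; onset = /fr/, preceding coda = /p/.

gep.fraj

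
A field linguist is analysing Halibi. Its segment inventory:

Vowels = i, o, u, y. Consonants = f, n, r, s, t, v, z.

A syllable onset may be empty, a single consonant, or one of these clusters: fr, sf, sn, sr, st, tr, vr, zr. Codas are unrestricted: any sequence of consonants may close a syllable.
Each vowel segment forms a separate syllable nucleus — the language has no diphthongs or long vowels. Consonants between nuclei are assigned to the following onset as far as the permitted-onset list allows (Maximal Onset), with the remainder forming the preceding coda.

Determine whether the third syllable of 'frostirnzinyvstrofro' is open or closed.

The vowels are o, i, i, y, o, o — 6 nuclei, so 6 syllables.
Between /o/ (V1) and /i/ (V2): /st/ — entire cluster is a permitted onset → onset /st/, coda ∅.
Between /i/ (V2) and /i/ (V3): /rnz/ splits as /rn/ + /z/ (/z/ is the longest suffix that is a licit onset).
Between /i/ (V3) and /y/ (V4): /n/ → onset of the next syllable (single consonants are always licit onsets).
Between /y/ (V4) and /o/ (V5): cluster /vstr/ — the longest permitted-onset suffix is /tr/; onset = /tr/, preceding coda = /vs/.
Between /o/ (V5) and /o/ (V6): /fr/ is a licit onset in full, so it all attaches to the next syllable.
Putting it together: fro.stirn.zi.nyvs.tro.fro.
Syllable 3 is /zi/; it ends in its nucleus with no coda, so it is open.

open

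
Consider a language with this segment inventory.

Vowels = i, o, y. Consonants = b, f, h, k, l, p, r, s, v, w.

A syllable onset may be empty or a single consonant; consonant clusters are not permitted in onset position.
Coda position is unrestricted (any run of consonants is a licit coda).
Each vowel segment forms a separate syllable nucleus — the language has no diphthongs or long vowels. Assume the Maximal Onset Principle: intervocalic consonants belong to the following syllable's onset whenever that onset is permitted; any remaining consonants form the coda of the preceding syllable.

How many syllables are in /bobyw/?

The vowels are o, y — 2 nuclei, so 2 syllables.

2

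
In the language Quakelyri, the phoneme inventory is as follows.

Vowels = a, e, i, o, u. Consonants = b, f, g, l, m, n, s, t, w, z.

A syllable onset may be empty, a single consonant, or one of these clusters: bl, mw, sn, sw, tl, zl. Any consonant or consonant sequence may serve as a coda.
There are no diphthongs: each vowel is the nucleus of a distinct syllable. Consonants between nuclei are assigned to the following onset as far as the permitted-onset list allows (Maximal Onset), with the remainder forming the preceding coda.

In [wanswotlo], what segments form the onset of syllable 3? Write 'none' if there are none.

tl

The vowels are a, o, o — 3 nuclei, so 3 syllables.
V1 /a/ – V2 /o/: /nsw/ — longest licit onset from the right is /sw/, leaving /n/ as coda.
V2 /o/ – V3 /o/: /tl/ — entire cluster is a permitted onset → onset /tl/, coda ∅.
Result: wan.swo.tlo.
Syllable 3 is /tlo/: onset /tl/, nucleus /o/, coda ∅.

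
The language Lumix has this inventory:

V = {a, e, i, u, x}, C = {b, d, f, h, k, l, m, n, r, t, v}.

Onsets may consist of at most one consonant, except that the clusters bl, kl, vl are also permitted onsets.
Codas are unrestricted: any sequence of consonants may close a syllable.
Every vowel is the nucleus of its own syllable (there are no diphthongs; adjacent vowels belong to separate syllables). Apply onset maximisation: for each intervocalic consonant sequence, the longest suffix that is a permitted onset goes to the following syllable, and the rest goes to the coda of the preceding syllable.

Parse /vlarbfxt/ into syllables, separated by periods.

vlarb.fxt

Nuclei (vowels): a, x → 2 syllables.
Between /a/ (V1) and /x/ (V2): /rbf/; trying suffixes from longest down, /f/ is the first permitted one, so coda /rb/ | onset /f/.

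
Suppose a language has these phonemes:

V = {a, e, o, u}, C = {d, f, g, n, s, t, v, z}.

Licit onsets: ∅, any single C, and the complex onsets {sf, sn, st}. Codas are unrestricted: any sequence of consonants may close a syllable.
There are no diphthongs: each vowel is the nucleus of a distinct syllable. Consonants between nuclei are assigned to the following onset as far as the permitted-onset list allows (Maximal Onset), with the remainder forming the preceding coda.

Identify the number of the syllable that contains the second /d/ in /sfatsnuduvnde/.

The vowels are a, u, u, e — 4 nuclei, so 4 syllables.
V1 /a/ – V2 /u/: cluster /tsn/ — the longest permitted-onset suffix is /sn/; onset = /sn/, preceding coda = /t/.
V2 /u/ – V3 /u/: just /d/ — single C goes to the following onset.
V3 /u/ – V4 /e/: cluster /vnd/ — the longest permitted-onset suffix is /d/; onset = /d/, preceding coda = /vn/.
Syllabification: sfat.snu.duvn.de.
The second /d/ is in the onset of syllable 4 (/de/).

4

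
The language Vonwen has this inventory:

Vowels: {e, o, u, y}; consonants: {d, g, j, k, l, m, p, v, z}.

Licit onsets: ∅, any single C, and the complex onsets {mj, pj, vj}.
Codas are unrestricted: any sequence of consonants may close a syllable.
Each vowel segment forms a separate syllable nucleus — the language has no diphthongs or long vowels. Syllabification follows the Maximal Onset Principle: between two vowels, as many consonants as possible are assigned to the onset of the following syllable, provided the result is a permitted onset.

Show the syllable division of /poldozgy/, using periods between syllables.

The vowels are o, o, y — 3 nuclei, so 3 syllables.
V1 /o/ – V2 /o/: /ld/; trying suffixes from longest down, /d/ is the first permitted one, so coda /l/ | onset /d/.
V2 /o/ – V3 /y/: /zg/ splits as /z/ + /g/ (/g/ is the longest suffix that is a licit onset).

pol.doz.gy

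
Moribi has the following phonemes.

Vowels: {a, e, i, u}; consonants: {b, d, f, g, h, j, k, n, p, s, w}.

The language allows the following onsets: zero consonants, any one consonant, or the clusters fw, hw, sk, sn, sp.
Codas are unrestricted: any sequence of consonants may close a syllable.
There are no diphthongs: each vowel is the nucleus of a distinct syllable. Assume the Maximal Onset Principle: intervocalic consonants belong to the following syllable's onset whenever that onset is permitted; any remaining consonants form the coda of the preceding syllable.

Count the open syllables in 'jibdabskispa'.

Vowels present: i, a, i, a; each is a nucleus, giving 4 syllables.
σ1/σ2 boundary: /bd/ — longest licit onset from the right is /d/, leaving /b/ as coda.
σ2/σ3 boundary: /bsk/; trying suffixes from longest down, /sk/ is the first permitted one, so coda /b/ | onset /sk/.
σ3/σ4 boundary: cluster /sp/ — /sp/ is itself a permitted onset, so the whole cluster goes right; preceding coda = ∅.
Result: jib.dab.ski.spa.
Classifying each syllable: /jib/ (closed), /dab/ (closed), /ski/ (open), /spa/ (open).
Open syllables: 2.

2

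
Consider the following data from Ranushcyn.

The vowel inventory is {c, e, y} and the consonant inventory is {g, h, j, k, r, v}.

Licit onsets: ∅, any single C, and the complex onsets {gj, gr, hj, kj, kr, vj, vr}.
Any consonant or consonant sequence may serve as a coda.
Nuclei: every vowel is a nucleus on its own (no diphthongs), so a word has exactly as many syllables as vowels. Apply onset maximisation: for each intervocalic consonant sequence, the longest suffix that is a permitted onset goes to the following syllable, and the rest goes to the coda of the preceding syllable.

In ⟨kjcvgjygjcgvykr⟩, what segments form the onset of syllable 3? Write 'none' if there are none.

The vowels are c, y, c, y — 4 nuclei, so 4 syllables.
Between /c/ (V1) and /y/ (V2): /vgj/ — longest licit onset from the right is /gj/, leaving /v/ as coda.
Between /y/ (V2) and /c/ (V3): cluster /gj/ — /gj/ is itself a permitted onset, so the whole cluster goes right; preceding coda = ∅.
Between /c/ (V3) and /y/ (V4): /gv/ splits as /g/ + /v/ (/v/ is the longest suffix that is a licit onset).
So the parse is kjcv.gjy.gjcg.vykr.
Syllable 3 is /gjcg/: onset /gj/, nucleus /c/, coda /g/.

gj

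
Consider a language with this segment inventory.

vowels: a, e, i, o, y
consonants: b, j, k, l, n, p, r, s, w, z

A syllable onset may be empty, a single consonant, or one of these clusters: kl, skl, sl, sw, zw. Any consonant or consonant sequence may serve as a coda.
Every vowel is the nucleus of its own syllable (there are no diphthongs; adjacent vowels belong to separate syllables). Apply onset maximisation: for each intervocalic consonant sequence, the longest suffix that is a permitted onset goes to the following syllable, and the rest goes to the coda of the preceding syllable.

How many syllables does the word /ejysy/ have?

Nuclei (vowels): e, y, y → 3 syllables.

3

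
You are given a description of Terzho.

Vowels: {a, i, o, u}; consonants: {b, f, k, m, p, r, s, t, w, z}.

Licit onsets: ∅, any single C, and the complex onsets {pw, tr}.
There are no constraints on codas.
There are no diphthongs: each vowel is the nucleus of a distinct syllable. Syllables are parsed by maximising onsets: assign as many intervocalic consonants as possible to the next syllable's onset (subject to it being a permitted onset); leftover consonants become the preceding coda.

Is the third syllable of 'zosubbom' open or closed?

Vowels present: o, u, o; each is a nucleus, giving 3 syllables.
V1 /o/ – V2 /u/: just /s/ — single C goes to the following onset.
V2 /u/ – V3 /o/: /bb/ — longest licit onset from the right is /b/, leaving /b/ as coda.
Putting it together: zo.sub.bom.
Syllable 3 is /bom/ with coda /m/, so it is closed.

closed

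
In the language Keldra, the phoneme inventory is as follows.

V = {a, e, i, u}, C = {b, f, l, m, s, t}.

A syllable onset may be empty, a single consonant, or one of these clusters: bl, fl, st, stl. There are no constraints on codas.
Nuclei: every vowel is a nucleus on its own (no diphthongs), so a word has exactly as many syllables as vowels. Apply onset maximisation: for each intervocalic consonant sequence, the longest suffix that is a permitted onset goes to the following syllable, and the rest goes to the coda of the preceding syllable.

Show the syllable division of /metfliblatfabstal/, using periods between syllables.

met.fli.blat.fab.stal

The vowels are e, i, a, a, a — 5 nuclei, so 5 syllables.
V1 /e/ – V2 /i/: cluster /tfl/ — the longest permitted-onset suffix is /fl/; onset = /fl/, preceding coda = /t/.
V2 /i/ – V3 /a/: /bl/ — entire cluster is a permitted onset → onset /bl/, coda ∅.
V3 /a/ – V4 /a/: /tf/; trying suffixes from longest down, /f/ is the first permitted one, so coda /t/ | onset /f/.
V4 /a/ – V5 /a/: /bst/; trying suffixes from longest down, /st/ is the first permitted one, so coda /b/ | onset /st/.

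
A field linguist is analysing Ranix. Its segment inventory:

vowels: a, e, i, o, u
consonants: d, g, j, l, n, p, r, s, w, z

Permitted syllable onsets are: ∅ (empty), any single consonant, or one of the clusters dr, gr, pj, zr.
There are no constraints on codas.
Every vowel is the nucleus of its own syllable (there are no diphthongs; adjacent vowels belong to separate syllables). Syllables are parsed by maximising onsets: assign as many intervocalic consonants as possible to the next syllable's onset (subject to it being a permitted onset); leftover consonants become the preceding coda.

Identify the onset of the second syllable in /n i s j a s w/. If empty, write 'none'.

j

Nuclei (vowels): i, a → 2 syllables.
σ1/σ2 boundary: /sj/ — longest licit onset from the right is /j/, leaving /s/ as coda.
Result: nis.jasw.
Syllable 2 is /jasw/: onset /j/, nucleus /a/, coda /sw/.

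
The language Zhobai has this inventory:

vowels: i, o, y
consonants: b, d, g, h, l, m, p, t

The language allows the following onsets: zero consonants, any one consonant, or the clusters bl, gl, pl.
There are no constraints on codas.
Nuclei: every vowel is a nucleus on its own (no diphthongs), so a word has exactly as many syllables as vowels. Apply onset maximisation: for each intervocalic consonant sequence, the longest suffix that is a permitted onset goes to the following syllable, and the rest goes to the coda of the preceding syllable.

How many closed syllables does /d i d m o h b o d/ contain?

3

Vowels present: i, o, o; each is a nucleus, giving 3 syllables.
V1 /i/ – V2 /o/: cluster /dm/ — the longest permitted-onset suffix is /m/; onset = /m/, preceding coda = /d/.
V2 /o/ – V3 /o/: /hb/ splits as /h/ + /b/ (/b/ is the longest suffix that is a licit onset).
Result: did.moh.bod.
Classifying each syllable: /did/ (closed), /moh/ (closed), /bod/ (closed).
Closed syllables: 3.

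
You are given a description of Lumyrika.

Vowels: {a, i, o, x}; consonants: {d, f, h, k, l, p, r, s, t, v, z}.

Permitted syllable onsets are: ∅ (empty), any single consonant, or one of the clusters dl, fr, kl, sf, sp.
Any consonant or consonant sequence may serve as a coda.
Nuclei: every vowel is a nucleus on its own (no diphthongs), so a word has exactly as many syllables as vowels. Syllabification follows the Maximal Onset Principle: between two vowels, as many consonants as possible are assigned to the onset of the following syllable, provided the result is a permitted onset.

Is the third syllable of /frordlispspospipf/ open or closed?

open

Nuclei (vowels): o, i, o, i → 4 syllables.
σ1/σ2 boundary: /rdl/ — longest licit onset from the right is /dl/, leaving /r/ as coda.
σ2/σ3 boundary: cluster /spsp/ — the longest permitted-onset suffix is /sp/; onset = /sp/, preceding coda = /sp/.
σ3/σ4 boundary: /sp/ is a licit onset in full, so it all attaches to the next syllable.
Putting it together: fror.dlisp.spo.spipf.
Syllable 3 is /spo/; it ends in its nucleus with no coda, so it is open.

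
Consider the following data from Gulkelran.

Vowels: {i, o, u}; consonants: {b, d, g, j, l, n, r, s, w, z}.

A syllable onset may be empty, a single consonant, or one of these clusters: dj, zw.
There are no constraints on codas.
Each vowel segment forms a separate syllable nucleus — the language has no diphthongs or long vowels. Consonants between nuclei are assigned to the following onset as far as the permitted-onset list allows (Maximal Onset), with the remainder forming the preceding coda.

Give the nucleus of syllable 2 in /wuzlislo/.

The vowels are u, i, o — 3 nuclei, so 3 syllables.
The second nucleus (vowel 2 from the left) is /i/.

i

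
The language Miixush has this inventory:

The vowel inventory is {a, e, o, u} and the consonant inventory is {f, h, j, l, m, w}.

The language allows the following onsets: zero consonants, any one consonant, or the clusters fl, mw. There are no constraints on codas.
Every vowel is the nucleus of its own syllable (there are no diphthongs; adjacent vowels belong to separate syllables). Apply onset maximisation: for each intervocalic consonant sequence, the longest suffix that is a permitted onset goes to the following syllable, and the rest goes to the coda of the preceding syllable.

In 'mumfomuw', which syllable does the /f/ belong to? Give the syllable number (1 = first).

Nuclei (vowels): u, o, u → 3 syllables.
Between /u/ (V1) and /o/ (V2): /mf/; trying suffixes from longest down, /f/ is the first permitted one, so coda /m/ | onset /f/.
Between /o/ (V2) and /u/ (V3): /m/ is a single consonant, so it becomes the next onset.
So the parse is mum.fo.muw.
The /f/ is in the onset of syllable 2 (/fo/).

2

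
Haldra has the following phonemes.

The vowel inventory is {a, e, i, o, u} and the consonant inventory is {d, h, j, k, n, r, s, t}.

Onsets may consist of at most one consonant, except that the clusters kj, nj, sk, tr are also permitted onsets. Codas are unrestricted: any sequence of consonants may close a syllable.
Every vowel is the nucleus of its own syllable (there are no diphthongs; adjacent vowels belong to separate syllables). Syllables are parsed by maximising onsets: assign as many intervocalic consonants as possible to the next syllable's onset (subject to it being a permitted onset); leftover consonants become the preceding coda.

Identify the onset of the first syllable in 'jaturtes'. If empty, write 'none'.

j

Vowels present: a, u, e; each is a nucleus, giving 3 syllables.
/a…u/ gap (V1→V2): /t/ is a single consonant, so it becomes the next onset.
/u…e/ gap (V2→V3): /rt/ splits as /r/ + /t/ (/t/ is the longest suffix that is a licit onset).
So the parse is ja.tur.tes.
Syllable 1 is /ja/: onset /j/, nucleus /a/, coda ∅.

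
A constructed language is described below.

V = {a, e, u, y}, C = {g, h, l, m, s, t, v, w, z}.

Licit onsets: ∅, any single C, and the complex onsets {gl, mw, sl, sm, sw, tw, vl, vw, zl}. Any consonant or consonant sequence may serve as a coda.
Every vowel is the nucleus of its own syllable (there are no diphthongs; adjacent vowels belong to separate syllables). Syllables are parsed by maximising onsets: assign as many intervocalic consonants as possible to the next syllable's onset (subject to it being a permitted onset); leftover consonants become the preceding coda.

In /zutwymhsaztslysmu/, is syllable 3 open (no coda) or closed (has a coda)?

closed

The vowels are u, y, a, y, u — 5 nuclei, so 5 syllables.
V1 /u/ – V2 /y/: /tw/ is a licit onset in full, so it all attaches to the next syllable.
V2 /y/ – V3 /a/: /mhs/; trying suffixes from longest down, /s/ is the first permitted one, so coda /mh/ | onset /s/.
V3 /a/ – V4 /y/: /ztsl/ — longest licit onset from the right is /sl/, leaving /zt/ as coda.
V4 /y/ – V5 /u/: /sm/ — entire cluster is a permitted onset → onset /sm/, coda ∅.
So the parse is zu.twymh.sazt.sly.smu.
Syllable 3 is /sazt/ with coda /zt/, so it is closed.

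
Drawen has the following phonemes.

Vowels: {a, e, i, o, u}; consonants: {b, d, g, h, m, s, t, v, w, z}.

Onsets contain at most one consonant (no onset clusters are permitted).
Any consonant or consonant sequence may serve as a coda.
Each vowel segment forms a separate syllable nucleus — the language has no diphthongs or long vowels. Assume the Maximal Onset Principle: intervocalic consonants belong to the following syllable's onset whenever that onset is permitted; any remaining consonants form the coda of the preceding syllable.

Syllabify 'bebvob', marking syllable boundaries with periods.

beb.vob

Vowels present: e, o; each is a nucleus, giving 2 syllables.
V1 /e/ – V2 /o/: /bv/ splits as /b/ + /v/ (/v/ is the longest suffix that is a licit onset).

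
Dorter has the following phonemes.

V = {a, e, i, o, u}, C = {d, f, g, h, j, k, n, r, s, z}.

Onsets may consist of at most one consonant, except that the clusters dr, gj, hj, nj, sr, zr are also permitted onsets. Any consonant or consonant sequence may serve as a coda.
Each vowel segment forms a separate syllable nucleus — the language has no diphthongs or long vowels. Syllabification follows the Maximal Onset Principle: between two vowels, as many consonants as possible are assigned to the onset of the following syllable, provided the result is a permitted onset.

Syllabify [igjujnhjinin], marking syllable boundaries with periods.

i.gjujn.hji.nin

Nuclei (vowels): i, u, i, i → 4 syllables.
/i…u/ gap (V1→V2): cluster /gj/ — /gj/ is itself a permitted onset, so the whole cluster goes right; preceding coda = ∅.
/u…i/ gap (V2→V3): /jnhj/; trying suffixes from longest down, /hj/ is the first permitted one, so coda /jn/ | onset /hj/.
/i…i/ gap (V3→V4): /n/ → onset of the next syllable (single consonants are always licit onsets).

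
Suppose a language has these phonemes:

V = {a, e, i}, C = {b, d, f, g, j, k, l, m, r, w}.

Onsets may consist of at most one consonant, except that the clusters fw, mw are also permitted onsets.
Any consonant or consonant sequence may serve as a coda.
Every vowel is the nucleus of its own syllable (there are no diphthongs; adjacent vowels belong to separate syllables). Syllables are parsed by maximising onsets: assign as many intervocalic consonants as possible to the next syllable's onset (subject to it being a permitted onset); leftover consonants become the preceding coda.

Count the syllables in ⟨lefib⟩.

2

Vowels present: e, i; each is a nucleus, giving 2 syllables.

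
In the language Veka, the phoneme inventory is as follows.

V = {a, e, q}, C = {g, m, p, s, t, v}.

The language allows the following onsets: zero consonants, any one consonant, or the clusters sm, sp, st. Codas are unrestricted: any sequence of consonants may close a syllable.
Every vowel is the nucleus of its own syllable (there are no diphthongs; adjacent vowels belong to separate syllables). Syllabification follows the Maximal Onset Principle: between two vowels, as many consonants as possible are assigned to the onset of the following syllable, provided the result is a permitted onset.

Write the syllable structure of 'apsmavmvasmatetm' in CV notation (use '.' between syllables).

The vowels are a, a, a, a, e — 5 nuclei, so 5 syllables.
Between /a/ (V1) and /a/ (V2): /psm/; trying suffixes from longest down, /sm/ is the first permitted one, so coda /p/ | onset /sm/.
Between /a/ (V2) and /a/ (V3): /vmv/ — longest licit onset from the right is /v/, leaving /vm/ as coda.
Between /a/ (V3) and /a/ (V4): /sm/ is a licit onset in full, so it all attaches to the next syllable.
Between /a/ (V4) and /e/ (V5): /t/ → onset of the next syllable (single consonants are always licit onsets).
Result: ap.smavm.va.sma.tetm.
Mapping each syllable to C/V: /ap/ → VC, /smavm/ → CCVCC, /va/ → CV, /sma/ → CCV, /tetm/ → CVCC.

VC.CCVCC.CV.CCV.CVCC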